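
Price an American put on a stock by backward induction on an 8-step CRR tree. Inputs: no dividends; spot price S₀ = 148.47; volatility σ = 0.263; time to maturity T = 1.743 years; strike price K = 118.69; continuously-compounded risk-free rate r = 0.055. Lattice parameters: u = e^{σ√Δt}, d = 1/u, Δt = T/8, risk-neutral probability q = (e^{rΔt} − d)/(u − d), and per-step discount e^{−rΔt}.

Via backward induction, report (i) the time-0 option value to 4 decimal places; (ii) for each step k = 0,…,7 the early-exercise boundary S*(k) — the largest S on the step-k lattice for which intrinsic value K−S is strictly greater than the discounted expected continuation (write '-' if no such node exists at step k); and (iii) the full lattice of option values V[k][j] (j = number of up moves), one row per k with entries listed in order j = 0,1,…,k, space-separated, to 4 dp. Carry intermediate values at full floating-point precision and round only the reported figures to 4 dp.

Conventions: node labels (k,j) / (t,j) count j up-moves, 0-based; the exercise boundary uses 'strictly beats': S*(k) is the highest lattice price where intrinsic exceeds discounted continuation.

price = 4.5348
boundary = - - - - 90.8618 80.3650 90.8618 102.7296
tree:
4.5348
7.4601 1.9219
11.9645 3.4477 0.5487
18.6015 6.0751 1.0862 0.0621
27.8282 10.4598 2.1418 0.1305 0.0000
38.3250 17.4522 4.2052 0.2741 0.0000 0.0000
47.6091 27.8282 8.2158 0.5759 0.0000 0.0000 0.0000
55.8207 38.3250 15.9604 1.2100 0.0000 0.0000 0.0000 0.0000
63.0837 47.6091 27.8282 2.5424 0.0000 0.0000 0.0000 0.0000 0.0000

Δt=0.21788, u=1.13061, d=0.88448, q=0.51833, disc=e^(-rΔt)=0.98809
k=8 terminal: V=max(K-S,0) → 63.0837 47.6091 27.8282 2.5424 0.0000 0.0000 0.0000 0.0000 0.0000
k=7: j=0 S=62.8693 intr=55.8207 cont=54.4069 V=55.8207[EX]; j=1 S=80.3650 intr=38.3250 cont=36.9112 V=38.3250[EX]; j=2 S=102.7296 intr=15.9604 cont=14.5466 V=15.9604[EX]; j=3 S=131.3180 intr=0.0000 cont=1.2100 V=1.2100[hold]; j=4 S=167.8622 intr=0.0000 cont=0.0000 V=0.0000[hold]; j=5 S=214.5762 intr=0.0000 cont=0.0000 V=0.0000[hold]; j=6 S=274.2902 intr=0.0000 cont=0.0000 V=0.0000[hold]; j=7 S=350.6217 intr=0.0000 cont=0.0000 V=0.0000[hold]  S*(7)=102.7296
k=6: j=0 S=71.0809 intr=47.6091 cont=46.1953 V=47.6091[EX]; j=1 S=90.8618 intr=27.8282 cont=26.4144 V=27.8282[EX]; j=2 S=116.1476 intr=2.5424 cont=8.2158 V=8.2158[hold]; j=3 S=148.4700 intr=0.0000 cont=0.5759 V=0.5759[hold]; j=4 S=189.7874 intr=0.0000 cont=0.0000 V=0.0000[hold]; j=5 S=242.6029 intr=0.0000 cont=0.0000 V=0.0000[hold]; j=6 S=310.1163 intr=0.0000 cont=0.0000 V=0.0000[hold]  S*(6)=90.8618
k=5: j=0 S=80.3650 intr=38.3250 cont=36.9112 V=38.3250[EX]; j=1 S=102.7296 intr=15.9604 cont=17.4522 V=17.4522[hold]; j=2 S=131.3180 intr=0.0000 cont=4.2052 V=4.2052[hold]; j=3 S=167.8622 intr=0.0000 cont=0.2741 V=0.2741[hold]; j=4 S=214.5762 intr=0.0000 cont=0.0000 V=0.0000[hold]; j=5 S=274.2902 intr=0.0000 cont=0.0000 V=0.0000[hold]  S*(5)=80.3650
k=4: j=0 S=90.8618 intr=27.8282 cont=27.1784 V=27.8282[EX]; j=1 S=116.1476 intr=2.5424 cont=10.4598 V=10.4598[hold]; j=2 S=148.4700 intr=0.0000 cont=2.1418 V=2.1418[hold]; j=3 S=189.7874 intr=0.0000 cont=0.1305 V=0.1305[hold]; j=4 S=242.6029 intr=0.0000 cont=0.0000 V=0.0000[hold]  S*(4)=90.8618
k=3: j=0 S=102.7296 intr=15.9604 cont=18.6015 V=18.6015[hold]; j=1 S=131.3180 intr=0.0000 cont=6.0751 V=6.0751[hold]; j=2 S=167.8622 intr=0.0000 cont=1.0862 V=1.0862[hold]; j=3 S=214.5762 intr=0.0000 cont=0.0621 V=0.0621[hold]  S*(3)=-
k=2: j=0 S=116.1476 intr=2.5424 cont=11.9645 V=11.9645[hold]; j=1 S=148.4700 intr=0.0000 cont=3.4477 V=3.4477[hold]; j=2 S=189.7874 intr=0.0000 cont=0.5487 V=0.5487[hold]  S*(2)=-
k=1: j=0 S=131.3180 intr=0.0000 cont=7.4601 V=7.4601[hold]; j=1 S=167.8622 intr=0.0000 cont=1.9219 V=1.9219[hold]  S*(1)=-
k=0: j=0 S=148.4700 intr=0.0000 cont=4.5348 V=4.5348[hold]  S*(0)=-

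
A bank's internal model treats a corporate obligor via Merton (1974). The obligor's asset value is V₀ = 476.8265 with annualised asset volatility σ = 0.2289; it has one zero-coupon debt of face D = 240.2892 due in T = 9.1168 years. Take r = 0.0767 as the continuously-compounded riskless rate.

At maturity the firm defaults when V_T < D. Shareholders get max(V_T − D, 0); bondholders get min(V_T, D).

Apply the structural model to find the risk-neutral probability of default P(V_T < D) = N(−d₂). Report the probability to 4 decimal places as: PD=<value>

PD=0.0487

Apply the equity-as-call identities (strike 240.2892, horizon 9.1168 years):
d₁ = [ln(V₀/D) + (r + σ²/2)T] / (σ√T)
   = [ln(476.8265/240.2892) + (0.0767 + 0.5·0.2289²)·9.1168] / (0.2289·√9.1168)
   = [0.685309 + 0.938097] / 0.691142 = 2.348877
d₂ = d₁ − σ√T = 2.348877 − 0.691142 = 1.657735
risk-neutral PD = N(−d₂) = N(-1.657735) = 0.048685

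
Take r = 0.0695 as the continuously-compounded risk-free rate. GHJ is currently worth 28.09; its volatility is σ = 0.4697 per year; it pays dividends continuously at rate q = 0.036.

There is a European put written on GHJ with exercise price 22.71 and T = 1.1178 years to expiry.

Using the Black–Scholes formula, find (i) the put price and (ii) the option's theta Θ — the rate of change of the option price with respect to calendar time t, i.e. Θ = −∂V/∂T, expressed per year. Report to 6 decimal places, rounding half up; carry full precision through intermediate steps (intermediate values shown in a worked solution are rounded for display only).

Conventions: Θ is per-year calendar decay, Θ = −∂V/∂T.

σ√T = 0.4697·√1.1178 = 0.496595
d₁ = (ln(S/K) + (r−q+σ²/2)T) / (σ√T) = (ln(28.09/22.71) + (0.0695−0.036+0.4697²/2)·1.1178) / 0.496595 = (0.212608 + 0.160750) / 0.496595 = 0.751836
d₂ = d₁ − σ√T = 0.751836 − 0.496595 = 0.255240
e^{−rT} = 0.925254
e^{−qT} = 0.960558
N(−d₁) = 0.226075,  N(−d₂) = 0.399269
Put price V = K·e^{−rT}·N(−d₂) − S·e^{−qT}·N(−d₁) = 8.389641 − 6.099972 = 2.289669
φ(d₁) = (1/√(2π))·e^{−d₁²/2} = 0.300723
Θ = −S·e^{−qT}·φ(d₁)·σ/(2√T) − q·S·e^{−qT}·N(−d₁) + r·K·e^{−rT}·N(−d₂) = −1.802395 − 0.219599 + 0.583080 = -1.438914

price = 2.289669
Θ = -1.438914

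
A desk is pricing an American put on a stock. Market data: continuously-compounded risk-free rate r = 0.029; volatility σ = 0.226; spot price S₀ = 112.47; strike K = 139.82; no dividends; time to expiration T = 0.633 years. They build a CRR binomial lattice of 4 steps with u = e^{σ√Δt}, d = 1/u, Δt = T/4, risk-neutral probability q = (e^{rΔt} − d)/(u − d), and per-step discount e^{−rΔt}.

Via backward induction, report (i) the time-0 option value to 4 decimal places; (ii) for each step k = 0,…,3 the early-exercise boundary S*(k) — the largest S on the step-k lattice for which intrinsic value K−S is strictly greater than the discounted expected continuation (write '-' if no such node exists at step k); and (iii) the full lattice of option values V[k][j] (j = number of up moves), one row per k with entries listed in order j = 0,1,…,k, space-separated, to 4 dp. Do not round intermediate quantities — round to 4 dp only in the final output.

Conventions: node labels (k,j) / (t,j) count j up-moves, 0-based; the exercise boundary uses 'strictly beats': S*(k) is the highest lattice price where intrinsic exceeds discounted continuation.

price = 27.4894
boundary = - 102.7997 112.4700 123.0500
tree:
27.4894
37.0203 18.3268
45.8592 27.3500 9.5819
53.9380 37.0203 16.7700 2.5695
61.3223 45.8592 27.3500 5.1947 0.0000

Δt=0.15825, u=1.09407, d=0.91402, q=0.50309, disc=e^(-rΔt)=0.99542
k=4 terminal: V=max(K-S,0) → 61.3223 45.8592 27.3500 5.1947 0.0000
k=3: j=0 S=85.8820 intr=53.9380 cont=53.2978 V=53.9380[EX]; j=1 S=102.7997 intr=37.0203 cont=36.3801 V=37.0203[EX]; j=2 S=123.0500 intr=16.7700 cont=16.1298 V=16.7700[EX]; j=3 S=147.2894 intr=0.0000 cont=2.5695 V=2.5695[hold]  S*(3)=123.0500
k=2: j=0 S=93.9608 intr=45.8592 cont=45.2190 V=45.8592[EX]; j=1 S=112.4700 intr=27.3500 cont=26.7098 V=27.3500[EX]; j=2 S=134.6253 intr=5.1947 cont=9.5819 V=9.5819[hold]  S*(2)=112.4700
k=1: j=0 S=102.7997 intr=37.0203 cont=36.3801 V=37.0203[EX]; j=1 S=123.0500 intr=16.7700 cont=18.3268 V=18.3268[hold]  S*(1)=102.7997
k=0: j=0 S=112.4700 intr=27.3500 cont=27.4894 V=27.4894[hold]  S*(0)=-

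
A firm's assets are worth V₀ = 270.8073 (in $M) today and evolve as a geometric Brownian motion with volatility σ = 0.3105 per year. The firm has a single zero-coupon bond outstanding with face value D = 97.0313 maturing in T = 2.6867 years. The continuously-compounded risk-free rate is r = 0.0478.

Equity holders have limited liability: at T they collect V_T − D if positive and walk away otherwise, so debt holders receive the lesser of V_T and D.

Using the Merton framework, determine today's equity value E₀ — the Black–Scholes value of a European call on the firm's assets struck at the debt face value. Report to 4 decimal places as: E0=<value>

Work the structural quantities from V₀ = 270.8073 against face 97.0313:
d₁ = [ln(V₀/D) + (r + σ²/2)T] / (σ√T)
   = [ln(270.8073/97.0313) + (0.0478 + 0.5·0.3105²)·2.6867] / (0.3105·√2.6867)
   = [1.026374 + 0.257937] / 0.508945 = 2.523475
d₂ = d₁ − σ√T = 2.523475 − 0.508945 = 2.014529
N(d₁) = 0.994190,  N(d₂) = 0.978023,  e^(−rT) = 0.879480
E₀ = V₀·N(d₁) − D·e^(−rT)·N(d₂)
   = 270.8073·0.994190 − 97.0313·0.879480·0.978023 = 185.772239

E0=185.7722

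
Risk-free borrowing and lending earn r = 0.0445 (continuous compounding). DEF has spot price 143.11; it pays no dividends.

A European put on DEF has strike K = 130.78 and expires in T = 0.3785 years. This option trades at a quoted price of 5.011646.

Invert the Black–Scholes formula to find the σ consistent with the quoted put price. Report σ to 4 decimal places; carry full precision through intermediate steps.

At σ = 0.3231 the Black–Scholes value reproduces the quote:
σ√T = 0.3231·√0.3785 = 0.198779
d₁ = (ln(S/K) + (r+σ²/2)T) / (σ√T) = (ln(143.11/130.78) + (0.0445+0.3231²/2)·0.3785) / 0.198779 = (0.090097 + 0.036600) / 0.198779 = 0.637376
d₂ = d₁ − σ√T = 0.637376 − 0.198779 = 0.438597
e^{−rT} = 0.983298
N(−d₁) = 0.261940,  N(−d₂) = 0.330477
V = K·e^{−rT}·N(−d₂) − S·N(−d₁) = 42.497877 − 37.486231 = 5.011646 (the observed quote) — the price is monotone increasing in volatility, hence this σ is the only solution

sigma = 0.3231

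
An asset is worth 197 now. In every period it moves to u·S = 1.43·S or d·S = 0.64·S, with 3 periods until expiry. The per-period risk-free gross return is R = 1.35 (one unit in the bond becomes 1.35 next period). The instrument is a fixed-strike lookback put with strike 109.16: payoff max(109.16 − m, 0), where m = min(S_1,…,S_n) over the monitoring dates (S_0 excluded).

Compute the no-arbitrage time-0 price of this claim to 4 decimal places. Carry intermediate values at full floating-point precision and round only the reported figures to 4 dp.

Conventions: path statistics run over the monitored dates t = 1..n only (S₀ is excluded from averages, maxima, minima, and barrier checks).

No-arbitrage gives p* = (R−d)/(u−d) = 0.8987: enumerate every path, weight its payoff by its p*-probability, and discount by R^3.
Enumerate all 2^3 = 8 price paths (U = up ×1.43, D = down ×0.64); each path with k up-moves has probability p*^k·(1−p*)^(3−k).
DDD: m=51.6424, payoff=57.5176, prob=0.001038
UDD: m=115.3884, payoff=0.0000, prob=0.009216
DUD: m=115.3884, payoff=0.0000, prob=0.009216
UUD: m=257.8210, payoff=0.0000, prob=0.081795
DDU: m=80.6912, payoff=28.4688, prob=0.009216
UDU: m=180.2944, payoff=0.0000, prob=0.081795
DUU: m=126.0800, payoff=0.0000, prob=0.081795
UUU: m=281.7100, payoff=0.0000, prob=0.725928
Price = Σ prob·payoff / R^3 = 0.322107 / 2.460375 = 0.1309

price = 0.1309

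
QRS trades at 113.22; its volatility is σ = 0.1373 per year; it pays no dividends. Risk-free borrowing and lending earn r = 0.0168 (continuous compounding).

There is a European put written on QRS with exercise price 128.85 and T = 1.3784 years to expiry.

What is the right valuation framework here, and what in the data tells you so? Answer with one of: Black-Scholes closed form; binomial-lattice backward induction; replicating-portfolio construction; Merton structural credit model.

framework: Black-Scholes closed form

Key observation: the strike-128.85 put on QRS is European-exercise on a continuously-modelled lognormal underlying, so its value is a single closed-form evaluation.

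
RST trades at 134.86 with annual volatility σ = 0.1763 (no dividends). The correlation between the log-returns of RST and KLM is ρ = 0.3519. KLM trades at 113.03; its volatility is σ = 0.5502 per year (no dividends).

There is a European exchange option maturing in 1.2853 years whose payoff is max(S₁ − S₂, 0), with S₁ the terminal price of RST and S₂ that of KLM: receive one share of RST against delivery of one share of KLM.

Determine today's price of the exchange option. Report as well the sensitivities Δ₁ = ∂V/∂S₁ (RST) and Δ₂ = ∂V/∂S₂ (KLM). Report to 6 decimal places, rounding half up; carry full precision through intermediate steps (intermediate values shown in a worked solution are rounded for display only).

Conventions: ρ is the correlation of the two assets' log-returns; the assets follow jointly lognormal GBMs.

σ_eff = √(σ₁² + σ₂² − 2ρσ₁σ₂) = √(0.1763² + 0.5502² − 2·0.3519·0.1763·0.5502) = 0.515299
d₁ = (ln(S₁/S₂) + (q₂ − q₁ + σ_eff²/2)T) / (σ_eff√T) = (ln(134.86/113.03) + (0.0 − 0.0 + 0.132766)·1.2853) / 0.584200 = 0.594366
d₂ = d₁ − σ_eff√T = 0.594366 − 0.584200 = 0.010166
N(d₁) = 0.723866,  N(d₂) = 0.504056
V = S₁·e^{−q₁T}·N(d₁) − S₂·e^{−q₂T}·N(d₂) = 97.620624 − 56.973418 = 40.647206
Key observation: pricing in KLM-units makes this a unit-strike call on the ratio S₁/S₂ — the risk-free rate cancels and cannot affect the value.
Δ₁ = e^{−q₁T}·N(d₁) = 0.723866;  Δ₂ = −e^{−q₂T}·N(d₂) = -0.504056

exchange price = 40.647206
Δ1 = 0.723866
Δ2 = -0.504056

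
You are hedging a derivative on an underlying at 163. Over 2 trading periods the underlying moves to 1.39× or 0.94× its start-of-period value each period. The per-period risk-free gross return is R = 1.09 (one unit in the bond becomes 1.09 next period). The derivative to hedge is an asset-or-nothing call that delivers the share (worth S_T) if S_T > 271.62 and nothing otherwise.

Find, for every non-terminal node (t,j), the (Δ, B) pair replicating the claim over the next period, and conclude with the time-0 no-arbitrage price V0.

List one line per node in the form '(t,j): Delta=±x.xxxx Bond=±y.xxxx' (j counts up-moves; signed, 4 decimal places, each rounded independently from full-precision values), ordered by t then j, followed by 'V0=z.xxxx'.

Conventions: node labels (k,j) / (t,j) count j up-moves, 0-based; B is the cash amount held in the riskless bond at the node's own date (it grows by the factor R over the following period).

Arbitrage-free pricing uses the up-move probability p* = (R−d)/(u−d) = 0.3333, discounting each step at R = 1.09.
At maturity the claim pays: V(2,0)=0.0000, V(2,1)=0.0000, V(2,2)=314.9323
Node (1,0) S=153.2200: V=(p*·0.0000+(1−p*)·0.0000)/1.09=0.0000; Δ=(0.0000−0.0000)/(212.9758−144.0268)=0.0000; B=V−Δ·S=0.0000
Node (1,1) S=226.5700: V=(p*·314.9323+(1−p*)·0.0000)/1.09=96.3096; Δ=(314.9323−0.0000)/(314.9323−212.9758)=3.0889; B=V−Δ·S=-603.5400
Node (0,0) S=163.0000: V=(p*·96.3096+(1−p*)·0.0000)/1.09=29.4525; Δ=(96.3096−0.0000)/(226.5700−153.2200)=1.3130; B=V−Δ·S=-184.5688
Check: Δ(0,0)·S0 + B(0,0) = 29.4525 = V0.

(0,0): Delta=1.3130 Bond=-184.5688
(1,0): Delta=0.0000 Bond=0.0000
(1,1): Delta=3.0889 Bond=-603.5400
V0=29.4525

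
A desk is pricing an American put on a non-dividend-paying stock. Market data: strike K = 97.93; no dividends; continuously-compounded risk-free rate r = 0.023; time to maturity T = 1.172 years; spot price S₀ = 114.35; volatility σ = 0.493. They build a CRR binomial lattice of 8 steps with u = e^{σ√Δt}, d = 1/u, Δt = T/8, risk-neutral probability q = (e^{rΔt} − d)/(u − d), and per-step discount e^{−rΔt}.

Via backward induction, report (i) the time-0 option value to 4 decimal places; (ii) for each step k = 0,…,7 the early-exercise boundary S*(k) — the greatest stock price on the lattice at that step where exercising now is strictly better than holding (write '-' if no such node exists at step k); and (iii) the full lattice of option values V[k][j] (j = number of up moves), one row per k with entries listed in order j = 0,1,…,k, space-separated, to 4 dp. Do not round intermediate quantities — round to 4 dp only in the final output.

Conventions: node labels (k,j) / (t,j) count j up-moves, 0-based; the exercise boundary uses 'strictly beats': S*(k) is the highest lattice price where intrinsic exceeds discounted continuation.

Δt=0.14650, u=1.20768, d=0.82804, q=0.46186, disc=e^(-rΔt)=0.99664
k=8 terminal: V=max(K-S,0) → 72.6583 61.0717 44.1730 19.5264 0.0000 0.0000 0.0000 0.0000 0.0000
k=7: j=0 S=30.5200 intr=67.4100 cont=67.0806 V=67.4100[EX]; j=1 S=44.5128 intr=53.4172 cont=53.0878 V=53.4172[EX]; j=2 S=64.9211 intr=33.0089 cont=32.6795 V=33.0089[EX]; j=3 S=94.6860 intr=3.2440 cont=10.4727 V=10.4727[hold]; j=4 S=138.0977 intr=0.0000 cont=0.0000 V=0.0000[hold]; j=5 S=201.4127 intr=0.0000 cont=0.0000 V=0.0000[hold]; j=6 S=293.7563 intr=0.0000 cont=0.0000 V=0.0000[hold]; j=7 S=428.4376 intr=0.0000 cont=0.0000 V=0.0000[hold]  S*(7)=64.9211
k=6: j=0 S=36.8583 intr=61.0717 cont=60.7423 V=61.0717[EX]; j=1 S=53.7570 intr=44.1730 cont=43.8435 V=44.1730[EX]; j=2 S=78.4036 intr=19.5264 cont=22.5244 V=22.5244[hold]; j=3 S=114.3500 intr=0.0000 cont=5.6169 V=5.6169[hold]; j=4 S=166.7772 intr=0.0000 cont=0.0000 V=0.0000[hold]; j=5 S=243.2411 intr=0.0000 cont=0.0000 V=0.0000[hold]; j=6 S=354.7622 intr=0.0000 cont=0.0000 V=0.0000[hold]  S*(6)=53.7570
k=5: j=0 S=44.5128 intr=53.4172 cont=53.0878 V=53.4172[EX]; j=1 S=64.9211 intr=33.0089 cont=34.0595 V=34.0595[hold]; j=2 S=94.6860 intr=3.2440 cont=14.6661 V=14.6661[hold]; j=3 S=138.0977 intr=0.0000 cont=3.0125 V=3.0125[hold]; j=4 S=201.4127 intr=0.0000 cont=0.0000 V=0.0000[hold]; j=5 S=293.7563 intr=0.0000 cont=0.0000 V=0.0000[hold]  S*(5)=44.5128
k=4: j=0 S=53.7570 intr=44.1730 cont=44.3271 V=44.3271[hold]; j=1 S=78.4036 intr=19.5264 cont=25.0181 V=25.0181[hold]; j=2 S=114.3500 intr=0.0000 cont=9.2526 V=9.2526[hold]; j=3 S=166.7772 intr=0.0000 cont=1.6157 V=1.6157[hold]; j=4 S=243.2411 intr=0.0000 cont=0.0000 V=0.0000[hold]  S*(4)=-
k=3: j=0 S=64.9211 intr=33.0089 cont=35.2900 V=35.2900[hold]; j=1 S=94.6860 intr=3.2440 cont=17.6770 V=17.6770[hold]; j=2 S=138.0977 intr=0.0000 cont=5.7062 V=5.7062[hold]; j=3 S=201.4127 intr=0.0000 cont=0.8666 V=0.8666[hold]  S*(3)=-
k=2: j=0 S=78.4036 intr=19.5264 cont=27.0640 V=27.0640[hold]; j=1 S=114.3500 intr=0.0000 cont=12.1074 V=12.1074[hold]; j=2 S=166.7772 intr=0.0000 cont=3.4593 V=3.4593[hold]  S*(2)=-
k=1: j=0 S=94.6860 intr=3.2440 cont=20.0884 V=20.0884[hold]; j=1 S=138.0977 intr=0.0000 cont=8.0859 V=8.0859[hold]  S*(1)=-
k=0: j=0 S=114.3500 intr=0.0000 cont=14.4961 V=14.4961[hold]  S*(0)=-

price = 14.4961
boundary = - - - - - 44.5128 53.7570 64.9211
tree:
14.4961
20.0884 8.0859
27.0640 12.1074 3.4593
35.2900 17.6770 5.7062 0.8666
44.3271 25.0181 9.2526 1.6157 0.0000
53.4172 34.0595 14.6661 3.0125 0.0000 0.0000
61.0717 44.1730 22.5244 5.6169 0.0000 0.0000 0.0000
67.4100 53.4172 33.0089 10.4727 0.0000 0.0000 0.0000 0.0000
72.6583 61.0717 44.1730 19.5264 0.0000 0.0000 0.0000 0.0000 0.0000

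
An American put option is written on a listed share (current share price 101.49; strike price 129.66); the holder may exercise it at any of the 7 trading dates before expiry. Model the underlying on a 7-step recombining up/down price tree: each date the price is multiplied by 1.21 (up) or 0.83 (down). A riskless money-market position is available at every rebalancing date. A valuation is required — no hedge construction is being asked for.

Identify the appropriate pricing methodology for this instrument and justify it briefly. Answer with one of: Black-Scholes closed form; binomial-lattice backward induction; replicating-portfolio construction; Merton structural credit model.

Key observation: the defining feature is the embedded early-exercise option across 7 discrete dates on the spot-101.49 tree; pricing the strike-129.66 put means working backward with an exercise test at every node.

framework: binomial-lattice backward induction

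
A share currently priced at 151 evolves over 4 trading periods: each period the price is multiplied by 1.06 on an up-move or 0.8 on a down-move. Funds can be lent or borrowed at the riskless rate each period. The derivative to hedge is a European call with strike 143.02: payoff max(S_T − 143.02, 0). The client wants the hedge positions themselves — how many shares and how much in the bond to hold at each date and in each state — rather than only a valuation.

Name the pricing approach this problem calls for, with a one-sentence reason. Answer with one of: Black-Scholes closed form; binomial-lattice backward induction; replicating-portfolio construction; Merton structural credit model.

Key observation: what is demanded is not a single number but the (Δ, B) position at each node of the 1.06/0.8 tree starting at 151; constructing those positions is the replicating-portfolio method.

framework: replicating-portfolio construction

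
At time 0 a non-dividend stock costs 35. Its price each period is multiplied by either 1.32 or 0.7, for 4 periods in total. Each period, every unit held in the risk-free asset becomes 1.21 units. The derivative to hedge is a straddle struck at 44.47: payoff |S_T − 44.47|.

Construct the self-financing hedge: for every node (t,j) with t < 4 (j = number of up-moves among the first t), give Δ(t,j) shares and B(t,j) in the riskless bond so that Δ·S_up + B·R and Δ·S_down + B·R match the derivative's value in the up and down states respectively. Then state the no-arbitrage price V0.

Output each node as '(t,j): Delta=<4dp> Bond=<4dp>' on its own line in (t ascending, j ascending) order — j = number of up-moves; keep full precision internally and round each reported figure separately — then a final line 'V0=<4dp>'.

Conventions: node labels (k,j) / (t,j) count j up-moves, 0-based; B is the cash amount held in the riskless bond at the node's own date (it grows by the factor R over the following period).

(0,0): Delta=0.6678 Bond=-6.8547
(1,0): Delta=-0.2772 Bond=14.8568
(1,1): Delta=0.7759 Bond=-13.2876
(2,0): Delta=-1.0000 Bond=30.3736
(2,1): Delta=-0.1945 Bond=15.3030
(2,2): Delta=0.8869 Bond=-22.8464
(3,0): Delta=-1.0000 Bond=36.7521
(3,1): Delta=-1.0000 Bond=36.7521
(3,2): Delta=-0.1023 Bond=14.5834
(3,3): Delta=1.0000 Bond=-36.7521
V0=16.5179

No-arbitrage ⇒ martingale measure with p* = (R−d)/(u−d) = 0.8226.
Expiry values: V(4,0)=36.0665, V(4,1)=28.6234, V(4,2)=14.5878, V(4,3)=11.8792, V(4,4)=61.7885
  t=3,j=0: stock 12.0050 → up 15.8466 (V=28.6234), down 8.4035 (V=36.0665). Price 24.7471; hedge Δ=-1.0000, bond B=36.7521.
  t=3,j=1: stock 22.6380 → up 29.8822 (V=14.5878), down 15.8466 (V=28.6234). Price 14.1141; hedge Δ=-1.0000, bond B=36.7521.
  t=3,j=2: stock 42.6888 → up 56.3492 (V=11.8792), down 29.8822 (V=14.5878). Price 10.2147; hedge Δ=-0.1023, bond B=14.5834.
  t=3,j=3: stock 80.4989 → up 106.2585 (V=61.7885), down 56.3492 (V=11.8792). Price 43.7468; hedge Δ=1.0000, bond B=-36.7521.
  t=2,j=0: stock 17.1500 → up 22.6380 (V=14.1141), down 12.0050 (V=24.7471). Price 13.2236; hedge Δ=-1.0000, bond B=30.3736.
  t=2,j=1: stock 32.3400 → up 42.6888 (V=10.2147), down 22.6380 (V=14.1141). Price 9.0137; hedge Δ=-0.1945, bond B=15.3030.
  t=2,j=2: stock 60.9840 → up 80.4989 (V=43.7468), down 42.6888 (V=10.2147). Price 31.2377; hedge Δ=0.8869, bond B=-22.8464.
  t=1,j=0: stock 24.5000 → up 32.3400 (V=9.0137), down 17.1500 (V=13.2236). Price 8.0666; hedge Δ=-0.2772, bond B=14.8568.
  t=1,j=1: stock 46.2000 → up 60.9840 (V=31.2377), down 32.3400 (V=9.0137). Price 22.5576; hedge Δ=0.7759, bond B=-13.2876.
  t=0,j=0: stock 35.0000 → up 46.2000 (V=22.5576), down 24.5000 (V=8.0666). Price 16.5179; hedge Δ=0.6678, bond B=-6.8547.
Check: Δ(0,0)·S0 + B(0,0) = 16.5179 = V0.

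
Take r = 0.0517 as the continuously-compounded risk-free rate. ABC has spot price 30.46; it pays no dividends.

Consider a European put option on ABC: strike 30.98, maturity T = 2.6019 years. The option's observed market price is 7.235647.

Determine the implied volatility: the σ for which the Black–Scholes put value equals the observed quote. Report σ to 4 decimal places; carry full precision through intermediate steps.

sigma = 0.4895

At σ = 0.4895 the Black–Scholes value reproduces the quote:
σ√T = 0.4895·√2.6019 = 0.789583
d₁ = (ln(S/K) + (r+σ²/2)T) / (σ√T) = (ln(30.46/30.98) + (0.0517+0.4895²/2)·2.6019) / 0.789583 = (-0.016927 + 0.446239) / 0.789583 = 0.543719
d₂ = d₁ − σ√T = 0.543719 − 0.789583 = -0.245864
e^{−rT} = 0.874137
N(−d₁) = 0.293317,  N(−d₂) = 0.597106
V = K·e^{−rT}·N(−d₂) − S·N(−d₁) = 16.170094 − 8.934446 = 7.235647 (matching the quote); vega is positive throughout, so no other σ reproduces this price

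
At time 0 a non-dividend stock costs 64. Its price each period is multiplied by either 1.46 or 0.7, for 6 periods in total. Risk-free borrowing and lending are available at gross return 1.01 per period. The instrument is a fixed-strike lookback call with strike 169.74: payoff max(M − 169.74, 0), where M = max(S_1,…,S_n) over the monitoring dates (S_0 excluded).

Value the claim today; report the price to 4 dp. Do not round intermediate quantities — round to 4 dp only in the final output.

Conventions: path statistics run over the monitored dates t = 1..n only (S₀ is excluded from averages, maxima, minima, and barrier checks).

price = 10.5748

Under the martingale measure an up-move has probability p* = 0.4079; value the claim as the probability-weighted average of per-path payoffs, discounted 6 periods at R = 1.01.
Enumerate all 2^6 = 64 price paths (U = up ×1.46, D = down ×0.7); each path with k up-moves has probability p*^k·(1−p*)^(6−k).
DDDDDD: M=44.8000, payoff=0.0000, prob=0.043092
UDDDDD: M=93.4400, payoff=0.0000, prob=0.029685
DUDDDD: M=65.4080, payoff=0.0000, prob=0.029685
UUDDDD: M=136.4224, payoff=0.0000, prob=0.020450
DDUDDD: M=45.7856, payoff=0.0000, prob=0.029685
UDUDDD: M=95.4957, payoff=0.0000, prob=0.020450
DUUDDD: M=95.4957, payoff=0.0000, prob=0.020450
UUUDDD: M=199.1767, payoff=29.4367, prob=0.014088
DDDUDD: M=44.8000, payoff=0.0000, prob=0.029685
UDDUDD: M=93.4400, payoff=0.0000, prob=0.020450
DUDUDD: M=66.8470, payoff=0.0000, prob=0.020450
UUDUDD: M=139.4237, payoff=0.0000, prob=0.014088
DDUUDD: M=66.8470, payoff=0.0000, prob=0.020450
UDUUDD: M=139.4237, payoff=0.0000, prob=0.014088
DUUUDD: M=139.4237, payoff=0.0000, prob=0.014088
UUUUDD: M=290.7980, payoff=121.0580, prob=0.009705
DDDDUD: M=44.8000, payoff=0.0000, prob=0.029685
UDDDUD: M=93.4400, payoff=0.0000, prob=0.020450
DUDDUD: M=65.4080, payoff=0.0000, prob=0.020450
UUDDUD: M=136.4224, payoff=0.0000, prob=0.014088
DDUDUD: M=46.7929, payoff=0.0000, prob=0.020450
UDUDUD: M=97.5966, payoff=0.0000, prob=0.014088
DUUDUD: M=97.5966, payoff=0.0000, prob=0.014088
UUUDUD: M=203.5586, payoff=33.8186, prob=0.009705
DDDUUD: M=46.7929, payoff=0.0000, prob=0.020450
UDDUUD: M=97.5966, payoff=0.0000, prob=0.014088
DUDUUD: M=97.5966, payoff=0.0000, prob=0.014088
UUDUUD: M=203.5586, payoff=33.8186, prob=0.009705
DDUUUD: M=97.5966, payoff=0.0000, prob=0.014088
UDUUUD: M=203.5586, payoff=33.8186, prob=0.009705
DUUUUD: M=203.5586, payoff=33.8186, prob=0.009705
UUUUUD: M=424.5651, payoff=254.8251, prob=0.006686
DDDDDU: M=44.8000, payoff=0.0000, prob=0.029685
UDDDDU: M=93.4400, payoff=0.0000, prob=0.020450
DUDDDU: M=65.4080, payoff=0.0000, prob=0.020450
UUDDDU: M=136.4224, payoff=0.0000, prob=0.014088
DDUDDU: M=45.7856, payoff=0.0000, prob=0.020450
UDUDDU: M=95.4957, payoff=0.0000, prob=0.014088
DUUDDU: M=95.4957, payoff=0.0000, prob=0.014088
UUUDDU: M=199.1767, payoff=29.4367, prob=0.009705
DDDUDU: M=44.8000, payoff=0.0000, prob=0.020450
UDDUDU: M=93.4400, payoff=0.0000, prob=0.014088
DUDUDU: M=68.3176, payoff=0.0000, prob=0.014088
UUDUDU: M=142.4910, payoff=0.0000, prob=0.009705
DDUUDU: M=68.3176, payoff=0.0000, prob=0.014088
UDUUDU: M=142.4910, payoff=0.0000, prob=0.009705
DUUUDU: M=142.4910, payoff=0.0000, prob=0.009705
UUUUDU: M=297.1955, payoff=127.4555, prob=0.006686
DDDDUU: M=44.8000, payoff=0.0000, prob=0.020450
UDDDUU: M=93.4400, payoff=0.0000, prob=0.014088
DUDDUU: M=68.3176, payoff=0.0000, prob=0.014088
UUDDUU: M=142.4910, payoff=0.0000, prob=0.009705
DDUDUU: M=68.3176, payoff=0.0000, prob=0.014088
UDUDUU: M=142.4910, payoff=0.0000, prob=0.009705
DUUDUU: M=142.4910, payoff=0.0000, prob=0.009705
UUUDUU: M=297.1955, payoff=127.4555, prob=0.006686
DDDUUU: M=68.3176, payoff=0.0000, prob=0.014088
UDDUUU: M=142.4910, payoff=0.0000, prob=0.009705
DUDUUU: M=142.4910, payoff=0.0000, prob=0.009705
UUDUUU: M=297.1955, payoff=127.4555, prob=0.006686
DDUUUU: M=142.4910, payoff=0.0000, prob=0.009705
UDUUUU: M=297.1955, payoff=127.4555, prob=0.006686
DUUUUU: M=297.1955, payoff=127.4555, prob=0.006686
UUUUUU: M=619.8650, payoff=450.1250, prob=0.004606
Price = Σ prob·payoff / R^6 = 11.225388 / 1.061520 = 10.5748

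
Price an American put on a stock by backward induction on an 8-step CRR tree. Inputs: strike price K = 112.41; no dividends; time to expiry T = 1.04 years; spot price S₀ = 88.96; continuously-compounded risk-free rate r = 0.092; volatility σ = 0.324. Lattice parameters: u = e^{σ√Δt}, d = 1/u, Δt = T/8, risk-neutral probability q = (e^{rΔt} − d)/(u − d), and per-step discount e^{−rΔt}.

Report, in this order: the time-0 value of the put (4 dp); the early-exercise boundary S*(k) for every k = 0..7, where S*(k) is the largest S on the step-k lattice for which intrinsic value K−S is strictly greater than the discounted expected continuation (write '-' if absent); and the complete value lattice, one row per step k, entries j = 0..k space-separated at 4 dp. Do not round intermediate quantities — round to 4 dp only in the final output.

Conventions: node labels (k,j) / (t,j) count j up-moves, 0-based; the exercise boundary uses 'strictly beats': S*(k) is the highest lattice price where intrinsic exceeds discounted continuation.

Δt=0.13000, u=1.12392, d=0.88975, q=0.52221, disc=e^(-rΔt)=0.98811
k=8 terminal: V=max(K-S,0) → 77.4702 68.2744 56.6583 41.9851 23.4500 0.0367 0.0000 0.0000 0.0000
k=7: j=0 S=39.2695 intr=73.1405 cont=71.8041 V=73.1405[EX]; j=1 S=49.6048 intr=62.8052 cont=61.4688 V=62.8052[EX]; j=2 S=62.6602 intr=49.7498 cont=48.4133 V=49.7498[EX]; j=3 S=79.1518 intr=33.2582 cont=31.9218 V=33.2582[EX]; j=4 S=99.9837 intr=12.4263 cont=11.0899 V=12.4263[EX]; j=5 S=126.2983 intr=0.0000 cont=0.0173 V=0.0173[hold]; j=6 S=159.5386 intr=0.0000 cont=0.0000 V=0.0000[hold]; j=7 S=201.5275 intr=0.0000 cont=0.0000 V=0.0000[hold]  S*(7)=99.9837
k=6: j=0 S=44.1356 intr=68.2744 cont=66.9379 V=68.2744[EX]; j=1 S=55.7517 intr=56.6583 cont=55.3219 V=56.6583[EX]; j=2 S=70.4249 intr=41.9851 cont=40.6487 V=41.9851[EX]; j=3 S=88.9600 intr=23.4500 cont=22.1136 V=23.4500[EX]; j=4 S=112.3733 intr=0.0367 cont=5.8756 V=5.8756[hold]; j=5 S=141.9488 intr=0.0000 cont=0.0082 V=0.0082[hold]; j=6 S=179.3082 intr=0.0000 cont=0.0000 V=0.0000[hold]  S*(6)=88.9600
k=5: j=0 S=49.6048 intr=62.8052 cont=61.4688 V=62.8052[EX]; j=1 S=62.6602 intr=49.7498 cont=48.4133 V=49.7498[EX]; j=2 S=79.1518 intr=33.2582 cont=31.9218 V=33.2582[EX]; j=3 S=99.9837 intr=12.4263 cont=14.1028 V=14.1028[hold]; j=4 S=126.2983 intr=0.0000 cont=2.7781 V=2.7781[hold]; j=5 S=159.5386 intr=0.0000 cont=0.0039 V=0.0039[hold]  S*(5)=79.1518
k=4: j=0 S=55.7517 intr=56.6583 cont=55.3219 V=56.6583[EX]; j=1 S=70.4249 intr=41.9851 cont=40.6487 V=41.9851[EX]; j=2 S=88.9600 intr=23.4500 cont=22.9786 V=23.4500[EX]; j=3 S=112.3733 intr=0.0367 cont=8.0916 V=8.0916[hold]; j=4 S=141.9488 intr=0.0000 cont=1.3136 V=1.3136[hold]  S*(4)=88.9600
k=3: j=0 S=62.6602 intr=49.7498 cont=48.4133 V=49.7498[EX]; j=1 S=79.1518 intr=33.2582 cont=31.9218 V=33.2582[EX]; j=2 S=99.9837 intr=12.4263 cont=15.2463 V=15.2463[hold]; j=3 S=126.2983 intr=0.0000 cont=4.4979 V=4.4979[hold]  S*(3)=79.1518
k=2: j=0 S=70.4249 intr=41.9851 cont=40.6487 V=41.9851[EX]; j=1 S=88.9600 intr=23.4500 cont=23.5687 V=23.5687[hold]; j=2 S=112.3733 intr=0.0367 cont=9.5189 V=9.5189[hold]  S*(2)=70.4249
k=1: j=0 S=79.1518 intr=33.2582 cont=31.9831 V=33.2582[EX]; j=1 S=99.9837 intr=12.4263 cont=16.0388 V=16.0388[hold]  S*(1)=79.1518
k=0: j=0 S=88.9600 intr=23.4500 cont=23.9776 V=23.9776[hold]  S*(0)=-

price = 23.9776
boundary = - 79.1518 70.4249 79.1518 88.9600 79.1518 88.9600 99.9837
tree:
23.9776
33.2582 16.0388
41.9851 23.5687 9.5189
49.7498 33.2582 15.2463 4.4979
56.6583 41.9851 23.4500 8.0916 1.3136
62.8052 49.7498 33.2582 14.1028 2.7781 0.0039
68.2744 56.6583 41.9851 23.4500 5.8756 0.0082 0.0000
73.1405 62.8052 49.7498 33.2582 12.4263 0.0173 0.0000 0.0000
77.4702 68.2744 56.6583 41.9851 23.4500 0.0367 0.0000 0.0000 0.0000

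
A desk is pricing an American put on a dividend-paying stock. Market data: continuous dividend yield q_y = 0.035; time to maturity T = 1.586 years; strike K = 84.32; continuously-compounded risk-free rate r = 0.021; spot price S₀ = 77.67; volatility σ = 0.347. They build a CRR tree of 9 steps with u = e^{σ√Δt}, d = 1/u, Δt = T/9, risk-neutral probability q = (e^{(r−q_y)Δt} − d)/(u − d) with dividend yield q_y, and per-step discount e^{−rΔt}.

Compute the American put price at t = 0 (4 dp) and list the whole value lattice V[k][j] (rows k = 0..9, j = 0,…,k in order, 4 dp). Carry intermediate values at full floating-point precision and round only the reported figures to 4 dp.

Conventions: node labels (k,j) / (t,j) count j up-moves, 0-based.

Δt=0.17622, u=1.15681, d=0.86445, q=0.45522, disc=e^(-rΔt)=0.99631
k=9 terminal: V=max(K-S,0) → 63.3840 56.3032 46.8277 34.1474 17.1785 0.0000 0.0000 0.0000 0.0000 0.0000
k=8: j=0 S=24.2190 intr=60.1010 cont=59.9385 V=60.1010[EX]; j=1 S=32.4101 intr=51.9099 cont=51.7977 V=51.9099[EX]; j=2 S=43.3715 intr=40.9485 cont=40.9037 V=40.9485[EX]; j=3 S=58.0402 intr=26.2798 cont=26.3252 V=26.3252[hold]; j=4 S=77.6700 intr=6.6500 cont=9.3239 V=9.3239[hold]; j=5 S=103.9388 intr=0.0000 cont=0.0000 V=0.0000[hold]; j=6 S=139.0920 intr=0.0000 cont=0.0000 V=0.0000[hold]; j=7 S=186.1343 intr=0.0000 cont=0.0000 V=0.0000[hold]; j=8 S=249.0868 intr=0.0000 cont=0.0000 V=0.0000[hold]
k=7: j=0 S=28.0168 intr=56.3032 cont=56.1640 V=56.3032[EX]; j=1 S=37.4923 intr=46.8277 cont=46.7467 V=46.8277[EX]; j=2 S=50.1726 intr=34.1474 cont=34.1650 V=34.1650[hold]; j=3 S=67.1415 intr=17.1785 cont=18.5172 V=18.5172[hold]; j=4 S=89.8495 intr=0.0000 cont=5.0607 V=5.0607[hold]; j=5 S=120.2375 intr=0.0000 cont=0.0000 V=0.0000[hold]; j=6 S=160.9030 intr=0.0000 cont=0.0000 V=0.0000[hold]; j=7 S=215.3221 intr=0.0000 cont=0.0000 V=0.0000[hold]
k=6: j=0 S=32.4101 intr=51.9099 cont=51.7977 V=51.9099[EX]; j=1 S=43.3715 intr=40.9485 cont=40.9117 V=40.9485[EX]; j=2 S=58.0402 intr=26.2798 cont=26.9420 V=26.9420[hold]; j=3 S=77.6700 intr=6.6500 cont=12.3458 V=12.3458[hold]; j=4 S=103.9388 intr=0.0000 cont=2.7468 V=2.7468[hold]; j=5 S=139.0920 intr=0.0000 cont=0.0000 V=0.0000[hold]; j=6 S=186.1343 intr=0.0000 cont=0.0000 V=0.0000[hold]
k=5: j=0 S=37.4923 intr=46.8277 cont=46.7467 V=46.8277[EX]; j=1 S=50.1726 intr=34.1474 cont=34.4447 V=34.4447[hold]; j=2 S=67.1415 intr=17.1785 cont=20.2225 V=20.2225[hold]; j=3 S=89.8495 intr=0.0000 cont=7.9467 V=7.9467[hold]; j=4 S=120.2375 intr=0.0000 cont=1.4909 V=1.4909[hold]; j=5 S=160.9030 intr=0.0000 cont=0.0000 V=0.0000[hold]
k=4: j=0 S=43.3715 intr=40.9485 cont=41.0386 V=41.0386[hold]; j=1 S=58.0402 intr=26.2798 cont=27.8672 V=27.8672[hold]; j=2 S=77.6700 intr=6.6500 cont=14.5803 V=14.5803[hold]; j=3 S=103.9388 intr=0.0000 cont=4.9894 V=4.9894[hold]; j=4 S=139.0920 intr=0.0000 cont=0.8092 V=0.8092[hold]
k=3: j=0 S=50.1726 intr=34.1474 cont=34.9133 V=34.9133[hold]; j=1 S=67.1415 intr=17.1785 cont=21.7381 V=21.7381[hold]; j=2 S=89.8495 intr=0.0000 cont=10.1766 V=10.1766[hold]; j=3 S=120.2375 intr=0.0000 cont=3.0751 V=3.0751[hold]
k=2: j=0 S=58.0402 intr=26.2798 cont=28.8089 V=28.8089[hold]; j=1 S=77.6700 intr=6.6500 cont=16.4142 V=16.4142[hold]; j=2 S=103.9388 intr=0.0000 cont=6.9182 V=6.9182[hold]
k=1: j=0 S=67.1415 intr=17.1785 cont=23.0810 V=23.0810[hold]; j=1 S=89.8495 intr=0.0000 cont=12.0468 V=12.0468[hold]
k=0: j=0 S=77.6700 intr=6.6500 cont=17.9913 V=17.9913[hold]

price = 17.9913
tree:
17.9913
23.0810 12.0468
28.8089 16.4142 6.9182
34.9133 21.7381 10.1766 3.0751
41.0386 27.8672 14.5803 4.9894 0.8092
46.8277 34.4447 20.2225 7.9467 1.4909 0.0000
51.9099 40.9485 26.9420 12.3458 2.7468 0.0000 0.0000
56.3032 46.8277 34.1650 18.5172 5.0607 0.0000 0.0000 0.0000
60.1010 51.9099 40.9485 26.3252 9.3239 0.0000 0.0000 0.0000 0.0000
63.3840 56.3032 46.8277 34.1474 17.1785 0.0000 0.0000 0.0000 0.0000 0.0000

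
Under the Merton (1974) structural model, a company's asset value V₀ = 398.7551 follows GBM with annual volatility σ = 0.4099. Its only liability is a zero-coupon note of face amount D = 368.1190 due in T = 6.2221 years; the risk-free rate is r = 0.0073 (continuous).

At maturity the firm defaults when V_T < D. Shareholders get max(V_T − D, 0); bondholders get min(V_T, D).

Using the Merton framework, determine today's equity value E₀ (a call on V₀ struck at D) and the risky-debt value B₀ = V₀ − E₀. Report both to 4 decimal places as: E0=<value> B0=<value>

Equity is a call on the firm's assets struck at D = 368.1190:
d₁ = [ln(V₀/D) + (r + σ²/2)T] / (σ√T)
   = [ln(398.7551/368.1190) + (0.0073 + 0.5·0.4099²)·6.2221] / (0.4099·√6.2221)
   = [0.079941 + 0.568134] / 1.022460 = 0.633839
d₂ = d₁ − σ√T = 0.633839 − 1.022460 = -0.388621
N(d₁) = 0.736907,  N(d₂) = 0.348778,  e^(−rT) = 0.955595
E₀ = V₀·N(d₁) − D·e^(−rT)·N(d₂)
   = 398.7551·0.736907 − 368.1190·0.955595·0.348778 = 171.154836
B₀ = V₀ − E₀ = 398.7551 − 171.154836 = 227.600264

E0=171.1548 B0=227.6003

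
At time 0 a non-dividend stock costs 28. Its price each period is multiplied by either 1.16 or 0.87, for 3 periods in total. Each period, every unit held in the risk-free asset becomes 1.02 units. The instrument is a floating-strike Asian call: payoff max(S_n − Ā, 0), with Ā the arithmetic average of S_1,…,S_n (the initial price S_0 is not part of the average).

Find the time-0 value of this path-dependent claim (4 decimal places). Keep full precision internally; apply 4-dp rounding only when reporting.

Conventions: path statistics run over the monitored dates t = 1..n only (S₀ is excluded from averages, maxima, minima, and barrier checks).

Under the martingale measure an up-move has probability p* = 0.5172; value the claim as the probability-weighted average of per-path payoffs, discounted 3 periods at R = 1.02.
Enumerate all 2^3 = 8 price paths (U = up ×1.16, D = down ×0.87); each path with k up-moves has probability p*^k·(1−p*)^(3−k).
DDD: Ā=21.3304, payoff=0.0000, prob=0.112510
UDD: Ā=28.4406, payoff=0.0000, prob=0.120546
DUD: Ā=25.7339, payoff=0.0000, prob=0.120546
UUD: Ā=34.3119, payoff=0.0000, prob=0.129157
DDU: Ā=23.3791, payoff=1.2050, prob=0.120546
UDU: Ā=31.1721, payoff=1.6067, prob=0.129157
DUU: Ā=28.4655, payoff=4.3133, prob=0.129157
UUU: Ā=37.9540, payoff=5.7511, prob=0.138382
Price = Σ prob·payoff / R^3 = 1.705721 / 1.061208 = 1.6073

price = 1.6073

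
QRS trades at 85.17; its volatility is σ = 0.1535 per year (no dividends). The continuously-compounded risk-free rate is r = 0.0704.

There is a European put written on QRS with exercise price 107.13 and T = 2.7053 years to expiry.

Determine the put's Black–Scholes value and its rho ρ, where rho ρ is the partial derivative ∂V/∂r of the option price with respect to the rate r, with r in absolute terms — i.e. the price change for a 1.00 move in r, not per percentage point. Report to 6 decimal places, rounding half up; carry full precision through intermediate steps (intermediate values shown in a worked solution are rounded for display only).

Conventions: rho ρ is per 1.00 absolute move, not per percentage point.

σ√T = 0.1535·√2.7053 = 0.252474
d₁ = (ln(S/K) + (r+σ²/2)T) / (σ√T) = (ln(85.17/107.13) + (0.0704+0.1535²/2)·2.7053) / 0.252474 = (-0.229394 + 0.222325) / 0.252474 = -0.028000
d₂ = d₁ − σ√T = -0.028000 − 0.252474 = -0.280473
e^{−rT} = 0.826585
N(−d₁) = 0.511169,  N(−d₂) = 0.610443
Put price V = K·e^{−rT}·N(−d₂) − S·N(−d₁) = 54.055933 − 43.536248 = 10.519685
ρ = −K·T·e^{−rT}·N(−d₂) = -146.237515

price = 10.519685
ρ = -146.237515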